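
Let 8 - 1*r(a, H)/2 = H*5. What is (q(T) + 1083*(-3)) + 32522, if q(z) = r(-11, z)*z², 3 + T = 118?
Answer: -14967877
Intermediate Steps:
r(a, H) = 16 - 10*H (r(a, H) = 16 - 2*H*5 = 16 - 10*H)
T = 115 (T = -3 + 118 = 115)
q(z) = z²*(16 - 10*z) (q(z) = (16 - 10*z)*z² = z²*(16 - 10*z))
(q(T) + 1083*(-3)) + 32522 = (115²*(16 - 10*115) + 1083*(-3)) + 32522 = (13225*(16 - 1150) - 3249) + 32522 = (13225*(-1134) - 3249) + 32522 = (-14997150 - 3249) + 32522 = -15000399 + 32522 = -14967877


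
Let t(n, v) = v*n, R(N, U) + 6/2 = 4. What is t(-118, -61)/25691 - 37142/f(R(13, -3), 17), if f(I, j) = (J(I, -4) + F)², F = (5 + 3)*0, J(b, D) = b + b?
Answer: -477093165/51382 ≈ -9285.2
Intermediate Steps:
J(b, D) = 2*b
R(N, U) = 1 (R(N, U) = -3 + 4 = 1)
F = 0 (F = 8*0 = 0)
t(n, v) = n*v
f(I, j) = 4*I² (f(I, j) = (2*I + 0)² = (2*I)² = 4*I²)
t(-118, -61)/25691 - 37142/f(R(13, -3), 17) = -118*(-61)/25691 - 37142/(4*1²) = 7198*(1/25691) - 37142/(4*1) = 7198/25691 - 37142/4 = 7198/25691 - 37142*¼ = 7198/25691 - 18571/2 = -477093165/51382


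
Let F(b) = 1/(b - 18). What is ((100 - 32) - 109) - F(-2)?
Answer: -819/20 ≈ -40.950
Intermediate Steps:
F(b) = 1/(-18 + b)
((100 - 32) - 109) - F(-2) = ((100 - 32) - 109) - 1/(-18 - 2) = (68 - 109) - 1/(-20) = -41 - 1*(-1/20) = -41 + 1/20 = -819/20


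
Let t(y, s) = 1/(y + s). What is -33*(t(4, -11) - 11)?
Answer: 2574/7 ≈ 367.71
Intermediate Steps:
t(y, s) = 1/(s + y)
-33*(t(4, -11) - 11) = -33*(1/(-11 + 4) - 11) = -33*(1/(-7) - 11) = -33*(-1/7 - 11) = -33*(-78/7) = 2574/7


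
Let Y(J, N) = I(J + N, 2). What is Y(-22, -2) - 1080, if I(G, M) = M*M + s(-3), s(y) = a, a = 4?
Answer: -1072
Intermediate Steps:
s(y) = 4
I(G, M) = 4 + M**2 (I(G, M) = M*M + 4 = M**2 + 4 = 4 + M**2)
Y(J, N) = 8 (Y(J, N) = 4 + 2**2 = 4 + 4 = 8)
Y(-22, -2) - 1080 = 8 - 1080 = -1072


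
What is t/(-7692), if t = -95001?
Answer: 31667/2564 ≈ 12.351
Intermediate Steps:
t/(-7692) = -95001/(-7692) = -95001*(-1/7692) = 31667/2564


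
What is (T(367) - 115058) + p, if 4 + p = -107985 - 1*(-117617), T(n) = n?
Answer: -105063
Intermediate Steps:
p = 9628 (p = -4 + (-107985 - 1*(-117617)) = -4 + (-107985 + 117617) = -4 + 9632 = 9628)
(T(367) - 115058) + p = (367 - 115058) + 9628 = -114691 + 9628 = -105063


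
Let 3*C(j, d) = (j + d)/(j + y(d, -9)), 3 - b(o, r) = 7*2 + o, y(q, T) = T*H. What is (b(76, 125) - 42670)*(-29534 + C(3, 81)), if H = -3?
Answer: 18941179972/15 ≈ 1.2627e+9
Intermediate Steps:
y(q, T) = -3*T (y(q, T) = T*(-3) = -3*T)
b(o, r) = -11 - o (b(o, r) = 3 - (7*2 + o) = 3 - (14 + o) = 3 + (-14 - o) = -11 - o)
C(j, d) = (d + j)/(3*(27 + j)) (C(j, d) = ((j + d)/(j - 3*(-9)))/3 = ((d + j)/(j + 27))/3 = ((d + j)/(27 + j))/3 = (d + j)/(3*(27 + j)))
(b(76, 125) - 42670)*(-29534 + C(3, 81)) = ((-11 - 1*76) - 42670)*(-29534 + (81 + 3)/(3*(27 + 3))) = ((-11 - 76) - 42670)*(-29534 + (1/3)*84/30) = (-87 - 42670)*(-29534 + (1/3)*(1/30)*84) = -42757*(-29534 + 14/15) = -42757*(-442996/15) = 18941179972/15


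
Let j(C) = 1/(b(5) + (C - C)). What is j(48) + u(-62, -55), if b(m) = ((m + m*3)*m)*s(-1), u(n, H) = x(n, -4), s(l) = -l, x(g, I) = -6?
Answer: -599/100 ≈ -5.9900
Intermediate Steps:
u(n, H) = -6
b(m) = 4*m² (b(m) = ((m + m*3)*m)*(-1*(-1)) = ((m + 3*m)*m)*1 = ((4*m)*m)*1 = (4*m²)*1 = 4*m²)
j(C) = 1/100 (j(C) = 1/(4*5² + (C - C)) = 1/(4*25 + 0) = 1/(100 + 0) = 1/100)
j(48) + u(-62, -55) = 1/100 - 6 = -599/100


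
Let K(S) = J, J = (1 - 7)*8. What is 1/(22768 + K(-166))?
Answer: 1/22720 ≈ 4.4014e-5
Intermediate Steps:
J = -48 (J = -6*8 = -48)
K(S) = -48
1/(22768 + K(-166)) = 1/(22768 - 48) = 1/22720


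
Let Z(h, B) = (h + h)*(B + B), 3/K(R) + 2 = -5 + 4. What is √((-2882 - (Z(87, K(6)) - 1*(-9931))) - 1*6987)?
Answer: 2*I*√4863 ≈ 139.47*I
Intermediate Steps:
K(R) = -1 (K(R) = 3/(-2 + (-5 + 4)) = 3/(-2 - 1) = 3/(-3) = 3*(-⅓) = -1)
Z(h, B) = 4*B*h (Z(h, B) = (2*h)*(2*B) = 4*B*h)
√((-2882 - (Z(87, K(6)) - 1*(-9931))) - 1*6987) = √((-2882 - (4*(-1)*87 - 1*(-9931))) - 1*6987) = √((-2882 - (-348 + 9931)) - 6987) = √((-2882 - 1*9583) - 6987) = √((-2882 - 9583) - 6987) = √(-12465 - 6987) = √(-19452) = 2*I*√4863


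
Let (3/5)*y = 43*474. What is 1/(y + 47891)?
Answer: 1/81861 ≈ 1.2216e-5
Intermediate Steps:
y = 33970 (y = 5*(43*474)/3 = (5/3)*20382 = 33970)
1/(y + 47891) = 1/(33970 + 47891) = 1/81861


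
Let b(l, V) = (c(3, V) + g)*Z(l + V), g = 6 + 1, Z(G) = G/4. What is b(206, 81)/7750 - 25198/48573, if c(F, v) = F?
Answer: -64173349/150576300 ≈ -0.42619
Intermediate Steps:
Z(G) = G/4 (Z(G) = G*(¼) = G/4)
g = 7
b(l, V) = 5*V/2 + 5*l/2 (b(l, V) = (3 + 7)*((l + V)/4) = 10*((V + l)/4) = 10*(V/4 + l/4) = 5*V/2 + 5*l/2)
b(206, 81)/7750 - 25198/48573 = ((5/2)*81 + (5/2)*206)/7750 - 25198/48573 = (405/2 + 515)*(1/7750) - 25198*1/48573 = (1435/2)*(1/7750) - 25198/48573 = 287/3100 - 25198/48573 = -64173349/150576300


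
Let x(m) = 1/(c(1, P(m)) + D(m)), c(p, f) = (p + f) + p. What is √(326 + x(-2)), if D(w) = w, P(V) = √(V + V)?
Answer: √(1304 - 2*I)/2 ≈ 18.055 - 0.013846*I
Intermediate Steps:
P(V) = √2*√V (P(V) = √(2*V) = √2*√V)
c(p, f) = f + 2*p (c(p, f) = (f + p) + p = f + 2*p)
x(m) = 1/(2 + m + √2*√m) (x(m) = 1/((√2*√m + 2*1) + m) = 1/((√2*√m + 2) + m) = 1/((2 + √2*√m) + m) = 1/(2 + m + √2*√m))
√(326 + x(-2)) = √(326 + 1/(2 - 2 + √2*√(-2))) = √(326 + 1/(2 - 2 + √2*(I*√2))) = √(326 + 1/(2 - 2 + 2*I)) = √(326 + 1/(2*I)) = √(326 - I/2)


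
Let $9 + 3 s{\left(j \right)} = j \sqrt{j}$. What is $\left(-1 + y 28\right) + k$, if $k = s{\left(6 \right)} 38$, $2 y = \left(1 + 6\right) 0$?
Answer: $-115 + 76 \sqrt{6} \approx 71.161$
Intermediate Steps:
$y = 0$ ($y = \frac{\left(1 + 6\right) 0}{2} = \frac{7 \cdot 0}{2} = \frac{1}{2} \cdot 0 = 0$)
$s{\left(j \right)} = -3 + \frac{j^{\frac{3}{2}}}{3}$ ($s{\left(j \right)} = -3 + \frac{j \sqrt{j}}{3} = -3 + \frac{j^{\frac{3}{2}}}{3}$)
$k = -114 + 76 \sqrt{6}$ ($k = \left(-3 + \frac{6^{\frac{3}{2}}}{3}\right) 38 = \left(-3 + \frac{6 \sqrt{6}}{3}\right) 38 = \left(-3 + 2 \sqrt{6}\right) 38 = -114 + 76 \sqrt{6} \approx 72.161$)
$\left(-1 + y 28\right) + k = \left(-1 + 0 \cdot 28\right) - \left(114 - 76 \sqrt{6}\right) = \left(-1 + 0\right) - \left(114 - 76 \sqrt{6}\right) = -1 - \left(114 - 76 \sqrt{6}\right) = -115 + 76 \sqrt{6}$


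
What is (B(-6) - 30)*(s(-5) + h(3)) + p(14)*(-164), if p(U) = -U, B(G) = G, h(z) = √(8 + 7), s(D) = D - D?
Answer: 2296 - 36*√15 ≈ 2156.6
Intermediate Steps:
s(D) = 0
h(z) = √15
(B(-6) - 30)*(s(-5) + h(3)) + p(14)*(-164) = (-6 - 30)*(0 + √15) - 1*14*(-164) = -36*√15 - 14*(-164) = -36*√15 + 2296 = 2296 - 36*√15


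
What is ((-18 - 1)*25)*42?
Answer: -19950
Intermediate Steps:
((-18 - 1)*25)*42 = -19*25*42 = -475*42 = -19950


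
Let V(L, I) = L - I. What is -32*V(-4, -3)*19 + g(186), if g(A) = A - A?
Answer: 608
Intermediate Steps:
g(A) = 0
-32*V(-4, -3)*19 + g(186) = -32*(-4 - 1*(-3))*19 + 0 = -32*(-4 + 3)*19 + 0 = -32*(-1)*19 + 0 = 32*19 + 0 = 608 + 0 = 608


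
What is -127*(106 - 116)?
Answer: 1270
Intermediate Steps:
-127*(106 - 116) = -127*(-10) = 1270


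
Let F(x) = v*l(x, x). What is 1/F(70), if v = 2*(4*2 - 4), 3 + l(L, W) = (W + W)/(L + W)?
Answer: -1/16 ≈ -0.062500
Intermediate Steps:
l(L, W) = -3 + 2*W/(L + W) (l(L, W) = -3 + (W + W)/(L + W) = -3 + (2*W)/(L + W) = -3 + 2*W/(L + W))
v = 8 (v = 2*(8 - 4) = 2*4 = 8)
F(x) = -16 (F(x) = 8*((-x - 3*x)/(x + x)) = 8*((-4*x)/((2*x))) = 8*((1/(2*x))*(-4*x)) = 8*(-2) = -16)
1/F(70) = 1/(-16) = -1/16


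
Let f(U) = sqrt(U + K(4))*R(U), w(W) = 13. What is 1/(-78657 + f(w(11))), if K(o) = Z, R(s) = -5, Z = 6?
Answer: -78657/6186923174 + 5*sqrt(19)/6186923174 ≈ -1.2710e-5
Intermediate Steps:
K(o) = 6
f(U) = -5*sqrt(6 + U) (f(U) = sqrt(U + 6)*(-5) = sqrt(6 + U)*(-5) = -5*sqrt(6 + U))
1/(-78657 + f(w(11))) = 1/(-78657 - 5*sqrt(6 + 13)) = 1/(-78657 - 5*sqrt(19))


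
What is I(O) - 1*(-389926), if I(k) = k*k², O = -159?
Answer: -3629753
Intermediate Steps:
I(k) = k³
I(O) - 1*(-389926) = (-159)³ - 1*(-389926) = -4019679 + 389926 = -3629753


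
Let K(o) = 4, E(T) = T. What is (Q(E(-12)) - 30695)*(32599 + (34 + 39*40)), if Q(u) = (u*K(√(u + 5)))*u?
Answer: -1029858967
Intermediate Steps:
Q(u) = 4*u² (Q(u) = (u*4)*u = (4*u)*u = 4*u²)
(Q(E(-12)) - 30695)*(32599 + (34 + 39*40)) = (4*(-12)² - 30695)*(32599 + (34 + 39*40)) = (4*144 - 30695)*(32599 + (34 + 1560)) = (576 - 30695)*(32599 + 1594) = -30119*34193 = -1029858967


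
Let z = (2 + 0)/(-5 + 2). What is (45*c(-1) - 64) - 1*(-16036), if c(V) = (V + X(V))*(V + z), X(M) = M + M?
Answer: 16197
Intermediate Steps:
z = -⅔ (z = 2/(-3) = 2*(-⅓) = -⅔ ≈ -0.66667)
X(M) = 2*M
c(V) = 3*V*(-⅔ + V) (c(V) = (V + 2*V)*(V - ⅔) = (3*V)*(-⅔ + V) = 3*V*(-⅔ + V))
(45*c(-1) - 64) - 1*(-16036) = (45*(-(-2 + 3*(-1))) - 64) - 1*(-16036) = (45*(-(-2 - 3)) - 64) + 16036 = (45*(-1*(-5)) - 64) + 16036 = (45*5 - 64) + 16036 = (225 - 64) + 16036 = 161 + 16036 = 16197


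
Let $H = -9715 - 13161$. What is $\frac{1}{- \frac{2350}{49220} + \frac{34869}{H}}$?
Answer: $- \frac{56297836}{88500539} \approx -0.63613$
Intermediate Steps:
$H = -22876$ ($H = -9715 - 13161 = -22876$)
$\frac{1}{- \frac{2350}{49220} + \frac{34869}{H}} = \frac{1}{- \frac{2350}{49220} + \frac{34869}{-22876}} = \frac{1}{\left(-2350\right) \frac{1}{49220} + 34869 \left(- \frac{1}{22876}\right)} = \frac{1}{- \frac{235}{4922} - \frac{34869}{22876}} = \frac{1}{- \frac{88500539}{56297836}} = - \frac{56297836}{88500539}$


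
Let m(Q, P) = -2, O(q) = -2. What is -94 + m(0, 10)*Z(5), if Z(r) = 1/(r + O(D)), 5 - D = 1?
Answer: -284/3 ≈ -94.667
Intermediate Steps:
D = 4 (D = 5 - 1*1 = 5 - 1 = 4)
Z(r) = 1/(-2 + r) (Z(r) = 1/(r - 2) = 1/(-2 + r))
-94 + m(0, 10)*Z(5) = -94 - 2/(-2 + 5) = -94 - 2/3 = -284/3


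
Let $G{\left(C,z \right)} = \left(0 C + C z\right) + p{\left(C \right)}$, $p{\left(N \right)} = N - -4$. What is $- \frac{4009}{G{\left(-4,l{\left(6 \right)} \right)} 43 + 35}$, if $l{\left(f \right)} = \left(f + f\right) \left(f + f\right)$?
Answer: $\frac{4009}{24733} \approx 0.16209$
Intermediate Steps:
$p{\left(N \right)} = 4 + N$ ($p{\left(N \right)} = N + 4 = 4 + N$)
$l{\left(f \right)} = 4 f^{2}$ ($l{\left(f \right)} = 2 f 2 f = 4 f^{2}$)
$G{\left(C,z \right)} = 4 + C + C z$ ($G{\left(C,z \right)} = \left(0 C + C z\right) + \left(4 + C\right) = \left(0 + C z\right) + \left(4 + C\right) = C z + \left(4 + C\right) = 4 + C + C z$)
$- \frac{4009}{G{\left(-4,l{\left(6 \right)} \right)} 43 + 35} = - \frac{4009}{\left(4 - 4 - 4 \cdot 4 \cdot 6^{2}\right) 43 + 35} = - \frac{4009}{\left(4 - 4 - 4 \cdot 4 \cdot 36\right) 43 + 35} = - \frac{4009}{\left(4 - 4 - 576\right) 43 + 35} = - \frac{4009}{\left(-576\right) 43 + 35} = - \frac{4009}{-24768 + 35} = - \frac{4009}{-24733} = \left(-4009\right) \left(- \frac{1}{24733}\right) = \frac{4009}{24733}$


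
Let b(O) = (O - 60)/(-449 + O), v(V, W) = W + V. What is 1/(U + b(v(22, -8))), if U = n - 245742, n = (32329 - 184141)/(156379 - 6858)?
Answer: -65041635/15983520628424 ≈ -4.0693e-6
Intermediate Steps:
n = -151812/149521 ≈ -1.0153
v(V, W) = V + W
U = -36743741394/149521 (U = -151812/149521 - 245742 = -36743741394/149521 ≈ -2.4574e+5)
b(O) = (-60 + O)/(-449 + O)
1/(U + b(v(22, -8))) = 1/(-36743741394/149521 + (-60 + (22 - 8))/(-449 + (22 - 8))) = 1/(-36743741394/149521 + (-60 + 14)/(-449 + 14)) = 1/(-36743741394/149521 - 46/(-435)) = 1/(-36743741394/149521 - 1/435*(-46)) = 1/(-36743741394/149521 + 46/435) = 1/(-15983520628424/65041635) = -65041635/15983520628424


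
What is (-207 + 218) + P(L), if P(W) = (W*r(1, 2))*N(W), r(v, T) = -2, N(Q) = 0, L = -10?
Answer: 11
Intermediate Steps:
P(W) = 0 (P(W) = (W*(-2))*0 = -2*W*0 = 0)
(-207 + 218) + P(L) = (-207 + 218) + 0 = 11 + 0 = 11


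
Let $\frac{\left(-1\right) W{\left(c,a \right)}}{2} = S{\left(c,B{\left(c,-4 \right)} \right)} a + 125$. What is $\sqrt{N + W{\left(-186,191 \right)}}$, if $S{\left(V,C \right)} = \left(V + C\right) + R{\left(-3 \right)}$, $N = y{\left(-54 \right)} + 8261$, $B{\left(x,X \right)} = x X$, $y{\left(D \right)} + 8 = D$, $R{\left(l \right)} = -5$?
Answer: $i \sqrt{203297} \approx 450.88 i$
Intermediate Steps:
$y{\left(D \right)} = -8 + D$
$B{\left(x,X \right)} = X x$
$N = 8199$ ($N = \left(-8 - 54\right) + 8261 = -62 + 8261 = 8199$)
$S{\left(V,C \right)} = -5 + C + V$ ($S{\left(V,C \right)} = \left(V + C\right) - 5 = \left(C + V\right) - 5 = -5 + C + V$)
$W{\left(c,a \right)} = -250 - 2 a \left(-5 - 3 c\right)$ ($W{\left(c,a \right)} = - 2 \left(\left(-5 - 4 c + c\right) a + 125\right) = - 2 \left(\left(-5 - 3 c\right) a + 125\right) = - 2 \left(a \left(-5 - 3 c\right) + 125\right) = - 2 \left(125 + a \left(-5 - 3 c\right)\right) = -250 - 2 a \left(-5 - 3 c\right)$)
$\sqrt{N + W{\left(-186,191 \right)}} = \sqrt{8199 + \left(-250 + 2 \cdot 191 \left(5 + 3 \left(-186\right)\right)\right)} = \sqrt{8199 + \left(-250 + 2 \cdot 191 \left(5 - 558\right)\right)} = \sqrt{8199 + \left(-250 + 2 \cdot 191 \left(-553\right)\right)} = \sqrt{8199 - 211496} = \sqrt{-203297} = i \sqrt{203297}$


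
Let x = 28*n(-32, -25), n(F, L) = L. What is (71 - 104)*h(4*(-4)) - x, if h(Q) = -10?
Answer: 1030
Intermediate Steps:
x = -700 (x = 28*(-25) = -700)
(71 - 104)*h(4*(-4)) - x = (71 - 104)*(-10) - 1*(-700) = -33*(-10) + 700 = 330 + 700 = 1030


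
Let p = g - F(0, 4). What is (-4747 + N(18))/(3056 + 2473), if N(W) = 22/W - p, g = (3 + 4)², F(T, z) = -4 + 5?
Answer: -43144/49761 ≈ -0.86702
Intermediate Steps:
F(T, z) = 1
g = 49 (g = 7² = 49)
p = 48 (p = 49 - 1*1 = 49 - 1 = 48)
N(W) = -48 + 22/W (N(W) = 22/W - 1*48 = 22/W - 48 = -48 + 22/W)
(-4747 + N(18))/(3056 + 2473) = (-4747 + (-48 + 22/18))/(3056 + 2473) = (-4747 + (-48 + 22*(1/18)))/5529 = (-4747 + (-48 + 11/9))*(1/5529) = (-4747 - 421/9)*(1/5529) = -43144/9*1/5529 = -43144/49761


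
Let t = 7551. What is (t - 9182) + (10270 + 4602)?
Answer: 13241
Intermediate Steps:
(t - 9182) + (10270 + 4602) = (7551 - 9182) + (10270 + 4602) = -1631 + 14872 = 13241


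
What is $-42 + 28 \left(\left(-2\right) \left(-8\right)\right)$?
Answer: $406$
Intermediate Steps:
$-42 + 28 \left(\left(-2\right) \left(-8\right)\right) = -42 + 28 \cdot 16 = -42 + 448 = 406$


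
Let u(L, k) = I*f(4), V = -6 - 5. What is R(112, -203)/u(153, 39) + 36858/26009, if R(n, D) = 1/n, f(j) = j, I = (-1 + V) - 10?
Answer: 363246439/256344704 ≈ 1.4170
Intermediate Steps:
V = -11
I = -22 (I = (-1 - 11) - 10 = -12 - 10 = -22)
u(L, k) = -88 (u(L, k) = -22*4 = -88)
R(112, -203)/u(153, 39) + 36858/26009 = 1/(112*(-88)) + 36858/26009 = (1/112)*(-1/88) + 36858*(1/26009) = -1/9856 + 36858/26009 = 363246439/256344704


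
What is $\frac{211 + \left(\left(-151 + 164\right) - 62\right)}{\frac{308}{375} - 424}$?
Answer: $- \frac{30375}{79346} \approx -0.38282$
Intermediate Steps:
$\frac{211 + \left(\left(-151 + 164\right) - 62\right)}{\frac{308}{375} - 424} = \frac{211 + \left(13 - 62\right)}{308 \cdot \frac{1}{375} - 424} = \frac{211 - 49}{\frac{308}{375} - 424} = \frac{162}{- \frac{158692}{375}} = 162 \left(- \frac{375}{158692}\right) = - \frac{30375}{79346}$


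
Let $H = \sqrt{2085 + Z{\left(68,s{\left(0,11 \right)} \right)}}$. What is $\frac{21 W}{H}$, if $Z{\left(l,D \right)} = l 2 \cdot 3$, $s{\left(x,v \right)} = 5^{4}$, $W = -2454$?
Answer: $- \frac{17178 \sqrt{277}}{277} \approx -1032.1$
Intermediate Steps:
$s{\left(x,v \right)} = 625$
$Z{\left(l,D \right)} = 6 l$ ($Z{\left(l,D \right)} = 2 l 3 = 6 l$)
$H = 3 \sqrt{277}$ ($H = \sqrt{2085 + 6 \cdot 68} = \sqrt{2085 + 408} = \sqrt{2493} = 3 \sqrt{277} \approx 49.93$)
$\frac{21 W}{H} = \frac{21 \left(-2454\right)}{3 \sqrt{277}} = - 51534 \frac{\sqrt{277}}{831} = - \frac{17178 \sqrt{277}}{277}$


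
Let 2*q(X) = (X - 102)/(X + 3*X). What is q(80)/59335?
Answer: -11/18987200 ≈ -5.7934e-7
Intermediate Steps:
q(X) = (-102 + X)/(8*X) (q(X) = ((X - 102)/(X + 3*X))/2 = ((-102 + X)/((4*X)))/2 = ((-102 + X)*(1/(4*X)))/2 = ((-102 + X)/(4*X))/2 = (-102 + X)/(8*X))
q(80)/59335 = ((⅛)*(-102 + 80)/80)/59335 = ((⅛)*(1/80)*(-22))*(1/59335) = -11/320*1/59335 = -11/18987200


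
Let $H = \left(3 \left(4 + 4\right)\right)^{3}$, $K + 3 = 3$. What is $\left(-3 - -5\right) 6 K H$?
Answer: $0$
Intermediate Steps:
$K = 0$ ($K = -3 + 3 = 0$)
$H = 13824$ ($H = \left(3 \cdot 8\right)^{3} = 24^{3} = 13824$)
$\left(-3 - -5\right) 6 K H = \left(-3 - -5\right) 6 \cdot 0 \cdot 13824 = \left(-3 + 5\right) 6 \cdot 0 \cdot 13824 = 2 \cdot 6 \cdot 0 \cdot 13824 = 12 \cdot 0 \cdot 13824 = 0 \cdot 13824 = 0$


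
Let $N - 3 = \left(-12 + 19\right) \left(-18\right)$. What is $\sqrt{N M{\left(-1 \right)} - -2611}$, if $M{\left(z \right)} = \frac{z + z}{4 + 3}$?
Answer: $\frac{\sqrt{129661}}{7} \approx 51.441$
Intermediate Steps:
$M{\left(z \right)} = \frac{2 z}{7}$
$N = -123$ ($N = 3 + \left(-12 + 19\right) \left(-18\right) = 3 + 7 \left(-18\right) = 3 - 126 = -123$)
$\sqrt{N M{\left(-1 \right)} - -2611} = \sqrt{- 123 \cdot \frac{2}{7} \left(-1\right) - -2611} = \sqrt{\left(-123\right) \left(- \frac{2}{7}\right) + \left(2635 - 24\right)} = \sqrt{\frac{246}{7} + 2611} = \sqrt{\frac{18523}{7}} = \frac{\sqrt{129661}}{7}$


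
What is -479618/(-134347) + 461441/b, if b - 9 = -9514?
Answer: -57434444937/1276968235 ≈ -44.977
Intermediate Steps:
b = -9505 (b = 9 - 9514 = -9505)
-479618/(-134347) + 461441/b = -479618/(-134347) + 461441/(-9505) = -479618*(-1/134347) + 461441*(-1/9505) = 479618/134347 - 461441/9505 = -57434444937/1276968235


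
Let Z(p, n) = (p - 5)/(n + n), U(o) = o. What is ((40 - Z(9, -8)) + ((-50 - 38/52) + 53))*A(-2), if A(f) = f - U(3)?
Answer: -11055/52 ≈ -212.60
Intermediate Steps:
Z(p, n) = (-5 + p)/(2*n) (Z(p, n) = (-5 + p)/((2*n)) = (-5 + p)*(1/(2*n)) = (-5 + p)/(2*n))
A(f) = -3 + f (A(f) = f - 1*3 = f - 3 = -3 + f)
((40 - Z(9, -8)) + ((-50 - 38/52) + 53))*A(-2) = ((40 - (-5 + 9)/(2*(-8))) + ((-50 - 38/52) + 53))*(-3 - 2) = ((40 - (-1)*4/(2*8)) + ((-50 - 38*1/52) + 53))*(-5) = ((40 - 1*(-¼)) + ((-50 - 19/26) + 53))*(-5) = ((40 + ¼) + (-1319/26 + 53))*(-5) = (161/4 + 59/26)*(-5) = (2211/52)*(-5) = -11055/52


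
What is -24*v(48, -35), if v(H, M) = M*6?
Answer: 5040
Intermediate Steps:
v(H, M) = 6*M
-24*v(48, -35) = -144*(-35) = -24*(-210) = 5040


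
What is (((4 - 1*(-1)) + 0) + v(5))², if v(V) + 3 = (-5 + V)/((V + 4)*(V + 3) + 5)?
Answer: 4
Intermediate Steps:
v(V) = -3 + (-5 + V)/(5 + (3 + V)*(4 + V)) (v(V) = -3 + (-5 + V)/((V + 4)*(V + 3) + 5) = -3 + (-5 + V)/((4 + V)*(3 + V) + 5) = -3 + (-5 + V)/((3 + V)*(4 + V) + 5) = -3 + (-5 + V)/(5 + (3 + V)*(4 + V)))
(((4 - 1*(-1)) + 0) + v(5))² = (((4 - 1*(-1)) + 0) + (-56 - 20*5 - 3*5²)/(17 + 5² + 7*5))² = (((4 + 1) + 0) + (-56 - 100 - 3*25)/(17 + 25 + 35))² = ((5 + 0) + (-56 - 100 - 75)/77)² = (5 + (1/77)*(-231))² = (5 - 3)² = 2² = 4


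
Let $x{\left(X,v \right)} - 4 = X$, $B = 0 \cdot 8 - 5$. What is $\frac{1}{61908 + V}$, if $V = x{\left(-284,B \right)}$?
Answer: $\frac{1}{61628} \approx 1.6226 \cdot 10^{-5}$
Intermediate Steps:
$B = -5$ ($B = 0 - 5 = -5$)
$x{\left(X,v \right)} = 4 + X$
$V = -280$ ($V = 4 - 284 = -280$)
$\frac{1}{61908 + V} = \frac{1}{61908 - 280} = \frac{1}{61628}$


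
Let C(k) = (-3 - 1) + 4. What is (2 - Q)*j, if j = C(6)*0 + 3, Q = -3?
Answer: 15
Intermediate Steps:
C(k) = 0 (C(k) = -4 + 4 = 0)
j = 3 (j = 0*0 + 3 = 0 + 3 = 3)
(2 - Q)*j = (2 - 1*(-3))*3 = (2 + 3)*3 = 5*3 = 15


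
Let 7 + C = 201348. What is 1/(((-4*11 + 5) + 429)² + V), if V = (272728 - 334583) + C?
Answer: 1/291586 ≈ 3.4295e-6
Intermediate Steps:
C = 201341 (C = -7 + 201348 = 201341)
V = 139486 (V = (272728 - 334583) + 201341 = -61855 + 201341 = 139486)
1/(((-4*11 + 5) + 429)² + V) = 1/(((-4*11 + 5) + 429)² + 139486) = 1/(((-44 + 5) + 429)² + 139486) = 1/((-39 + 429)² + 139486) = 1/(390² + 139486) = 1/(152100 + 139486) = 1/291586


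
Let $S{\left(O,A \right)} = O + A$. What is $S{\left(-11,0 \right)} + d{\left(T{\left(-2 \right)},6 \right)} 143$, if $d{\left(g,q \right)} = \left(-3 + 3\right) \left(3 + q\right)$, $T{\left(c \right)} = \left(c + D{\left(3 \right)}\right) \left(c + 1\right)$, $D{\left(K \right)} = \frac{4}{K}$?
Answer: $-11$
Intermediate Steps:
$T{\left(c \right)} = \left(1 + c\right) \left(\frac{4}{3} + c\right)$ ($T{\left(c \right)} = \left(c + \frac{4}{3}\right) \left(c + 1\right) = \left(c + 4 \cdot \frac{1}{3}\right) \left(1 + c\right) = \left(c + \frac{4}{3}\right) \left(1 + c\right) = \left(\frac{4}{3} + c\right) \left(1 + c\right) = \left(1 + c\right) \left(\frac{4}{3} + c\right)$)
$S{\left(O,A \right)} = A + O$
$d{\left(g,q \right)} = 0$ ($d{\left(g,q \right)} = 0 \left(3 + q\right) = 0$)
$S{\left(-11,0 \right)} + d{\left(T{\left(-2 \right)},6 \right)} 143 = \left(0 - 11\right) + 0 \cdot 143 = -11 + 0 = -11$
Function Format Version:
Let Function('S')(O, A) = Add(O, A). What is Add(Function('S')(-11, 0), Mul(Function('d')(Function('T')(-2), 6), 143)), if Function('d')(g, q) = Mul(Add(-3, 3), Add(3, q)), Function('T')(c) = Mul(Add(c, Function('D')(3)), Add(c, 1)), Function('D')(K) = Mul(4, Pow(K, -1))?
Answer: -11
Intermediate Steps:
Function('T')(c) = Mul(Add(1, c), Add(Rational(4, 3), c)) (Function('T')(c) = Mul(Add(c, Mul(4, Pow(3, -1))), Add(c, 1)) = Mul(Add(c, Mul(4, Rational(1, 3))), Add(1, c)) = Mul(Add(c, Rational(4, 3)), Add(1, c)) = Mul(Add(Rational(4, 3), c), Add(1, c)) = Mul(Add(1, c), Add(Rational(4, 3), c)))
Function('S')(O, A) = Add(A, O)
Function('d')(g, q) = 0 (Function('d')(g, q) = Mul(0, Add(3, q)) = 0)
Add(Function('S')(-11, 0), Mul(Function('d')(Function('T')(-2), 6), 143)) = Add(Add(0, -11), Mul(0, 143)) = Add(-11, 0) = -11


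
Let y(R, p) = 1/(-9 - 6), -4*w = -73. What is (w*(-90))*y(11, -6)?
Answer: 219/2 ≈ 109.50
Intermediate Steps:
w = 73/4 (w = -¼*(-73) = 73/4 ≈ 18.250)
y(R, p) = -1/15 (y(R, p) = 1/(-15) = -1/15)
(w*(-90))*y(11, -6) = ((73/4)*(-90))*(-1/15) = -3285/2*(-1/15) = 219/2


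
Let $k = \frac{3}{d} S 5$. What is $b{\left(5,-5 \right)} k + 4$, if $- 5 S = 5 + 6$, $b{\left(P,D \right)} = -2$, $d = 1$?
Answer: $70$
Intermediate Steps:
$S = - \frac{11}{5}$ ($S = - \frac{5 + 6}{5} = \left(- \frac{1}{5}\right) 11 = - \frac{11}{5} \approx -2.2$)
$k = -33$ ($k = \frac{3}{1} \left(- \frac{11}{5}\right) 5 = 3 \cdot 1 \left(- \frac{11}{5}\right) 5 = 3 \left(- \frac{11}{5}\right) 5 = \left(- \frac{33}{5}\right) 5 = -33$)
$b{\left(5,-5 \right)} k + 4 = \left(-2\right) \left(-33\right) + 4 = 66 + 4 = 70$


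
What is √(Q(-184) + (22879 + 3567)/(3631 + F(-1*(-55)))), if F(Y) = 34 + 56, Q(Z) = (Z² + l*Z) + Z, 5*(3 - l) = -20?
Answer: √120527310/61 ≈ 179.98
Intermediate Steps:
l = 7 (l = 3 - ⅕*(-20) = 3 + 4 = 7)
Q(Z) = Z² + 8*Z (Q(Z) = (Z² + 7*Z) + Z = Z² + 8*Z)
F(Y) = 90
√(Q(-184) + (22879 + 3567)/(3631 + F(-1*(-55)))) = √(-184*(8 - 184) + (22879 + 3567)/(3631 + 90)) = √(-184*(-176) + 26446/3721) = √(32384 + 26446*(1/3721)) = √(32384 + 26446/3721) = √(120527310/3721) = √120527310/61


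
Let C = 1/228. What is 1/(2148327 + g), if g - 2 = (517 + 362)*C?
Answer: 76/163273297 ≈ 4.6548e-7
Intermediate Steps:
C = 1/228 ≈ 0.0043860
g = 445/76 (g = 2 + (517 + 362)*(1/228) = 2 + 879*(1/228) = 2 + 293/76 = 445/76 ≈ 5.8553)
1/(2148327 + g) = 1/(2148327 + 445/76) = 1/(163273297/76) = 76/163273297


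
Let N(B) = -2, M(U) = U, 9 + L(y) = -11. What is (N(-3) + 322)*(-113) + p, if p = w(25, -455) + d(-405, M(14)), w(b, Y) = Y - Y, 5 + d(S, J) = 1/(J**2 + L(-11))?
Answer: -6365039/176 ≈ -36165.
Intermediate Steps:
L(y) = -20 (L(y) = -9 - 11 = -20)
d(S, J) = -5 + 1/(-20 + J**2) (d(S, J) = -5 + 1/(J**2 - 20) = -5 + 1/(-20 + J**2))
w(b, Y) = 0
p = -879/176 (p = 0 + (101 - 5*14**2)/(-20 + 14**2) = 0 + (101 - 5*196)/(-20 + 196) = 0 + (101 - 980)/176 = 0 + (1/176)*(-879) = 0 - 879/176 = -879/176 ≈ -4.9943)
(N(-3) + 322)*(-113) + p = (-2 + 322)*(-113) - 879/176 = 320*(-113) - 879/176 = -36160 - 879/176 = -6365039/176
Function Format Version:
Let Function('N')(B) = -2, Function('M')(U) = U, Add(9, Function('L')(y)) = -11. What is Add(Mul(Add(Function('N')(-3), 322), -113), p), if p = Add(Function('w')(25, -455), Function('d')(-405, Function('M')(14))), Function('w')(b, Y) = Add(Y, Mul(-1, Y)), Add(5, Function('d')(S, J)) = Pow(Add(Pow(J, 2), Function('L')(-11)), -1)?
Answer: Rational(-6365039, 176) ≈ -36165.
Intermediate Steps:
Function('L')(y) = -20 (Function('L')(y) = Add(-9, -11) = -20)
Function('d')(S, J) = Add(-5, Pow(Add(-20, Pow(J, 2)), -1)) (Function('d')(S, J) = Add(-5, Pow(Add(Pow(J, 2), -20), -1)) = Add(-5, Pow(Add(-20, Pow(J, 2)), -1)))
Function('w')(b, Y) = 0
p = Rational(-879, 176) (p = Add(0, Mul(Pow(Add(-20, Pow(14, 2)), -1), Add(101, Mul(-5, Pow(14, 2))))) = Add(0, Mul(Pow(Add(-20, 196), -1), Add(101, Mul(-5, 196)))) = Add(0, Mul(Pow(176, -1), Add(101, -980))) = Add(0, Mul(Rational(1, 176), -879)) = Add(0, Rational(-879, 176)) = Rational(-879, 176) ≈ -4.9943)
Add(Mul(Add(Function('N')(-3), 322), -113), p) = Add(Mul(Add(-2, 322), -113), Rational(-879, 176)) = Add(Mul(320, -113), Rational(-879, 176)) = Add(-36160, Rational(-879, 176)) = Rational(-6365039, 176)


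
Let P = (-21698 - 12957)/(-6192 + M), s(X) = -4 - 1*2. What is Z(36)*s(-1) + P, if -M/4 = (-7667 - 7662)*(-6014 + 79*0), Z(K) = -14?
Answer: 30975926399/368760616 ≈ 84.000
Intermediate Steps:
M = -368754424 (M = -4*(-7667 - 7662)*(-6014 + 79*0) = -(-61316)*(-6014 + 0) = -(-61316)*(-6014) = -4*92188606 = -368754424)
s(X) = -6 (s(X) = -4 - 2 = -6)
P = 34655/368760616 (P = (-21698 - 12957)/(-6192 - 368754424) = -34655/(-368760616) = -34655*(-1/368760616) = 34655/368760616 ≈ 9.3977e-5)
Z(36)*s(-1) + P = -14*(-6) + 34655/368760616 = 84 + 34655/368760616 = 30975926399/368760616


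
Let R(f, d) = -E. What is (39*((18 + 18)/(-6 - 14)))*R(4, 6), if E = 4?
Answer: 1404/5 ≈ 280.80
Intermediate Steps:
R(f, d) = -4 (R(f, d) = -1*4 = -4)
(39*((18 + 18)/(-6 - 14)))*R(4, 6) = (39*((18 + 18)/(-6 - 14)))*(-4) = (39*(36/(-20)))*(-4) = (39*(36*(-1/20)))*(-4) = (39*(-9/5))*(-4) = -351/5*(-4) = 1404/5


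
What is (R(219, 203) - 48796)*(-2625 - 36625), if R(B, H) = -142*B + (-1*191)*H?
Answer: 4657679750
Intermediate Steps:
R(B, H) = -191*H - 142*B (R(B, H) = -142*B - 191*H = -191*H - 142*B)
(R(219, 203) - 48796)*(-2625 - 36625) = ((-191*203 - 142*219) - 48796)*(-2625 - 36625) = ((-38773 - 31098) - 48796)*(-39250) = (-69871 - 48796)*(-39250) = -118667*(-39250) = 4657679750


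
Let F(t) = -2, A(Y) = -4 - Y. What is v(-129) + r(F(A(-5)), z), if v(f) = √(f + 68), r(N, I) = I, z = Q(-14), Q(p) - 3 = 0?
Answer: 3 + I*√61 ≈ 3.0 + 7.8102*I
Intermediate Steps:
Q(p) = 3 (Q(p) = 3 + 0 = 3)
z = 3
v(f) = √(68 + f)
v(-129) + r(F(A(-5)), z) = √(68 - 129) + 3 = √(-61) + 3 = I*√61 + 3 = 3 + I*√61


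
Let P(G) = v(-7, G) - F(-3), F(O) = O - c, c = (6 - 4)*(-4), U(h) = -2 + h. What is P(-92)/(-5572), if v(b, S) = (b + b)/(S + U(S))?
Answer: 229/259098 ≈ 0.00088384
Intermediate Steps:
c = -8 (c = 2*(-4) = -8)
v(b, S) = 2*b/(-2 + 2*S) (v(b, S) = (b + b)/(S + (-2 + S)) = (2*b)/(-2 + 2*S) = 2*b/(-2 + 2*S))
F(O) = 8 + O (F(O) = O - 1*(-8) = O + 8 = 8 + O)
P(G) = -5 - 7/(-1 + G) (P(G) = -7/(-1 + G) - (8 - 3) = -7/(-1 + G) - 1*5 = -7/(-1 + G) - 5 = -5 - 7/(-1 + G))
P(-92)/(-5572) = ((-2 - 5*(-92))/(-1 - 92))/(-5572) = ((-2 + 460)/(-93))*(-1/5572) = -1/93*458*(-1/5572) = -458/93*(-1/5572) = 229/259098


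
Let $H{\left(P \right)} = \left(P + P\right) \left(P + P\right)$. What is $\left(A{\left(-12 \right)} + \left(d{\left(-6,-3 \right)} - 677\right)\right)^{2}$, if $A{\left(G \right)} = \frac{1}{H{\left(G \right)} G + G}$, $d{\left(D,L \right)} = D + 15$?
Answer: $\frac{21392780304289}{47941776} \approx 4.4622 \cdot 10^{5}$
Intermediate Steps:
$d{\left(D,L \right)} = 15 + D$
$H{\left(P \right)} = 4 P^{2}$ ($H{\left(P \right)} = 2 P 2 P = 4 P^{2}$)
$A{\left(G \right)} = \frac{1}{G + 4 G^{3}}$ ($A{\left(G \right)} = \frac{1}{4 G^{2} G + G} = \frac{1}{4 G^{3} + G} = \frac{1}{G + 4 G^{3}}$)
$\left(A{\left(-12 \right)} + \left(d{\left(-6,-3 \right)} - 677\right)\right)^{2} = \left(\frac{1}{-12 + 4 \left(-12\right)^{3}} + \left(\left(15 - 6\right) - 677\right)\right)^{2} = \left(\frac{1}{-12 + 4 \left(-1728\right)} + \left(9 - 677\right)\right)^{2} = \left(\frac{1}{-12 - 6912} - 668\right)^{2} = \left(\frac{1}{-6924} - 668\right)^{2} = \left(- \frac{1}{6924} - 668\right)^{2} = \left(- \frac{4625233}{6924}\right)^{2} = \frac{21392780304289}{47941776}$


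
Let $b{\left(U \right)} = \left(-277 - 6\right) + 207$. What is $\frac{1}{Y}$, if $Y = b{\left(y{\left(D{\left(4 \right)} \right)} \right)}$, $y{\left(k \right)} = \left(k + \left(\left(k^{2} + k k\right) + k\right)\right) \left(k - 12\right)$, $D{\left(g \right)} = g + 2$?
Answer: $- \frac{1}{76} \approx -0.013158$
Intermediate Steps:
$D{\left(g \right)} = 2 + g$
$y{\left(k \right)} = \left(-12 + k\right) \left(2 k + 2 k^{2}\right)$ ($y{\left(k \right)} = \left(k + \left(\left(k^{2} + k^{2}\right) + k\right)\right) \left(-12 + k\right) = \left(k + \left(2 k^{2} + k\right)\right) \left(-12 + k\right) = \left(k + \left(k + 2 k^{2}\right)\right) \left(-12 + k\right) = \left(2 k + 2 k^{2}\right) \left(-12 + k\right) = \left(-12 + k\right) \left(2 k + 2 k^{2}\right)$)
$b{\left(U \right)} = -76$ ($b{\left(U \right)} = -283 + 207 = -76$)
$Y = -76$
$\frac{1}{Y} = \frac{1}{-76} = - \frac{1}{76}$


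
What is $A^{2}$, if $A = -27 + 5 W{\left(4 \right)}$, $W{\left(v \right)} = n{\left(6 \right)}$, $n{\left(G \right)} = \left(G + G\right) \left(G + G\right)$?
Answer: $480249$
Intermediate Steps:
$n{\left(G \right)} = 4 G^{2}$ ($n{\left(G \right)} = 2 G 2 G = 4 G^{2}$)
$W{\left(v \right)} = 144$ ($W{\left(v \right)} = 4 \cdot 6^{2} = 4 \cdot 36 = 144$)
$A = 693$ ($A = -27 + 5 \cdot 144 = -27 + 720 = 693$)
$A^{2} = 693^{2} = 480249$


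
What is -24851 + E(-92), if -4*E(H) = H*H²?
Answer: 169821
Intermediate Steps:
E(H) = -H³/4 (E(H) = -H*H²/4 = -H³/4)
-24851 + E(-92) = -24851 - ¼*(-92)³ = -24851 - ¼*(-778688) = -24851 + 194672 = 169821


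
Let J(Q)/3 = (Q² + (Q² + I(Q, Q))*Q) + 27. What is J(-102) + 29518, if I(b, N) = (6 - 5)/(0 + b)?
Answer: -3122810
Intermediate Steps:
I(b, N) = 1/b
J(Q) = 81 + 3*Q² + 3*Q*(1/Q + Q²) (J(Q) = 3*((Q² + (Q² + 1/Q)*Q) + 27) = 3*((Q² + (1/Q + Q²)*Q) + 27) = 3*((Q² + Q*(1/Q + Q²)) + 27) = 3*(27 + Q² + Q*(1/Q + Q²)) = 81 + 3*Q² + 3*Q*(1/Q + Q²))
J(-102) + 29518 = (84 + 3*(-102)² + 3*(-102)³) + 29518 = (84 + 3*10404 + 3*(-1061208)) + 29518 = (84 + 31212 - 3183624) + 29518 = -3152328 + 29518 = -3122810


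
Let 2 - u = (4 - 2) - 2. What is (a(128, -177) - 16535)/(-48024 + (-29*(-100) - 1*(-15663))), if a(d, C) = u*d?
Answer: 16279/29461 ≈ 0.55256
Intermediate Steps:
u = 2 (u = 2 - ((4 - 2) - 2) = 2 - (2 - 2) = 2 - 1*0 = 2 + 0 = 2)
a(d, C) = 2*d
(a(128, -177) - 16535)/(-48024 + (-29*(-100) - 1*(-15663))) = (2*128 - 16535)/(-48024 + (-29*(-100) - 1*(-15663))) = (256 - 16535)/(-48024 + (2900 + 15663)) = -16279/(-48024 + 18563) = -16279/(-29461) = -16279*(-1/29461) = 16279/29461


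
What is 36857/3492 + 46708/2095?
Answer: 240319751/7315740 ≈ 32.850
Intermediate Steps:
36857/3492 + 46708/2095 = 240319751/7315740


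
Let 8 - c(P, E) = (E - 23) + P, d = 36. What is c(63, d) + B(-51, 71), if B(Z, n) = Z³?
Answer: -132719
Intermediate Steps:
c(P, E) = 31 - E - P (c(P, E) = 8 - ((E - 23) + P) = 8 - ((-23 + E) + P) = 8 - (-23 + E + P) = 8 + (23 - E - P) = 31 - E - P)
c(63, d) + B(-51, 71) = (31 - 1*36 - 1*63) + (-51)³ = (31 - 36 - 63) - 132651 = -68 - 132651 = -132719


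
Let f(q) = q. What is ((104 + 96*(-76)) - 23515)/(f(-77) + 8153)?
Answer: -30707/8076 ≈ -3.8023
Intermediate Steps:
((104 + 96*(-76)) - 23515)/(f(-77) + 8153) = ((104 + 96*(-76)) - 23515)/(-77 + 8153) = ((104 - 7296) - 23515)/8076 = (-7192 - 23515)*(1/8076) = -30707*1/8076 = -30707/8076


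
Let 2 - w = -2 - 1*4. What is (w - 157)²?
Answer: 22201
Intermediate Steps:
w = 8 (w = 2 - (-2 - 1*4) = 2 - (-2 - 4) = 2 - 1*(-6) = 2 + 6 = 8)
(w - 157)² = (8 - 157)² = (-149)² = 22201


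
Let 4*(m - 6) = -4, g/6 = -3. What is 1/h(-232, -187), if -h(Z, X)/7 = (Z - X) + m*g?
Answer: 1/945 ≈ 0.0010582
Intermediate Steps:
g = -18 (g = 6*(-3) = -18)
m = 5 (m = 6 + (¼)*(-4) = 6 - 1 = 5)
h(Z, X) = 630 - 7*Z + 7*X (h(Z, X) = -7*((Z - X) + 5*(-18)) = -7*((Z - X) - 90) = -7*(-90 + Z - X) = 630 - 7*Z + 7*X)
1/h(-232, -187) = 1/(630 - 7*(-232) + 7*(-187)) = 1/(630 + 1624 - 1309) = 1/945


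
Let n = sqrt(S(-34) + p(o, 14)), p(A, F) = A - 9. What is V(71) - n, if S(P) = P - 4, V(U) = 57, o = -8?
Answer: 57 - I*sqrt(55) ≈ 57.0 - 7.4162*I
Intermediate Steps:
p(A, F) = -9 + A
S(P) = -4 + P
n = I*sqrt(55) (n = sqrt((-4 - 34) + (-9 - 8)) = sqrt(-38 - 17) = sqrt(-55) = I*sqrt(55) ≈ 7.4162*I)
V(71) - n = 57 - I*sqrt(55)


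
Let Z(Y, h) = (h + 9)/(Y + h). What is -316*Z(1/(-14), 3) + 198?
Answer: -44970/41 ≈ -1096.8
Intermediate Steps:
Z(Y, h) = (9 + h)/(Y + h)
-316*Z(1/(-14), 3) + 198 = -316*(9 + 3)/(1/(-14) + 3) + 198 = -316*12/(-1/14 + 3) + 198 = -316*12/41/14 + 198 = -4424*12/41 + 198 = -316*168/41 + 198 = -53088/41 + 198 = -44970/41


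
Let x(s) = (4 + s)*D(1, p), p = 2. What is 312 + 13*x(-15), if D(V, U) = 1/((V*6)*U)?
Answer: 3601/12 ≈ 300.08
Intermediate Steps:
D(V, U) = 1/(6*U*V) (D(V, U) = 1/((6*V)*U) = 1/(6*U*V))
x(s) = ⅓ + s/12 (x(s) = (4 + s)*((⅙)/(2*1)) = (4 + s)*((⅙)*(½)*1) = (4 + s)*(1/12) = ⅓ + s/12)
312 + 13*x(-15) = 312 + 13*(⅓ + (1/12)*(-15)) = 312 + 13*(⅓ - 5/4) = 312 + 13*(-11/12) = 312 - 143/12 = 3601/12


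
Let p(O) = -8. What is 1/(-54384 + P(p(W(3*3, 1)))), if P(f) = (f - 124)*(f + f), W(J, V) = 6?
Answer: -1/52272 ≈ -1.9131e-5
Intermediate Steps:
P(f) = 2*f*(-124 + f) (P(f) = (-124 + f)*(2*f) = 2*f*(-124 + f))
1/(-54384 + P(p(W(3*3, 1)))) = 1/(-54384 + 2*(-8)*(-124 - 8)) = 1/(-54384 + 2*(-8)*(-132)) = 1/(-54384 + 2112) = 1/(-52272) = -1/52272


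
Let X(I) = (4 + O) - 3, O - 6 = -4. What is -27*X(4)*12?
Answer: -972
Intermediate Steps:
O = 2 (O = 6 - 4 = 2)
X(I) = 3 (X(I) = (4 + 2) - 3 = 6 - 3 = 3)
-27*X(4)*12 = -27*3*12 = -81*12 = -972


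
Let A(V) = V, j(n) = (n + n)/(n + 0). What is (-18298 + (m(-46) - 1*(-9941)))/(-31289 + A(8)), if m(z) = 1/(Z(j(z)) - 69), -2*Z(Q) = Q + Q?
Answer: 593348/2220951 ≈ 0.26716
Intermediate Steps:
j(n) = 2 (j(n) = (2*n)/n = 2)
Z(Q) = -Q (Z(Q) = -(Q + Q)/2 = -Q)
m(z) = -1/71 (m(z) = 1/(-1*2 - 69) = 1/(-2 - 69) = 1/(-71) = -1/71)
(-18298 + (m(-46) - 1*(-9941)))/(-31289 + A(8)) = (-18298 + (-1/71 - 1*(-9941)))/(-31289 + 8) = (-18298 + (-1/71 + 9941))/(-31281) = (-18298 + 705810/71)*(-1/31281) = -593348/71*(-1/31281) = 593348/2220951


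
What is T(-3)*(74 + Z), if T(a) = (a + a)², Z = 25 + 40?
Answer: 5004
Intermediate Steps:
Z = 65
T(a) = 4*a² (T(a) = (2*a)² = 4*a²)
T(-3)*(74 + Z) = (4*(-3)²)*(74 + 65) = (4*9)*139 = 36*139 = 5004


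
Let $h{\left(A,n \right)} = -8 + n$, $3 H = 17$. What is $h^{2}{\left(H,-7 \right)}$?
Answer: $225$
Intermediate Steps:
$H = \frac{17}{3}$ ($H = \frac{1}{3} \cdot 17 = \frac{17}{3} \approx 5.6667$)
$h^{2}{\left(H,-7 \right)} = \left(-8 - 7\right)^{2} = \left(-15\right)^{2} = 225$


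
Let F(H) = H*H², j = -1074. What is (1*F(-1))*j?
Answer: 1074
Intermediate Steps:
F(H) = H³
(1*F(-1))*j = (1*(-1)³)*(-1074) = (1*(-1))*(-1074) = -1*(-1074) = 1074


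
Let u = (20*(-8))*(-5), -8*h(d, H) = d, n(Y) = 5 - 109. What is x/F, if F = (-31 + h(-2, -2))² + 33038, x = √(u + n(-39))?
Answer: 32*√174/543737 ≈ 0.00077631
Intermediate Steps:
n(Y) = -104
h(d, H) = -d/8
u = 800 (u = -160*(-5) = 800)
x = 2*√174 (x = √(800 - 104) = √696 = 2*√174 ≈ 26.382)
F = 543737/16 (F = (-31 - ⅛*(-2))² + 33038 = (-31 + ¼)² + 33038 = (-123/4)² + 33038 = 15129/16 + 33038 = 543737/16 ≈ 33984.)
x/F = (2*√174)/(543737/16) = (2*√174)*(16/543737) = 32*√174/543737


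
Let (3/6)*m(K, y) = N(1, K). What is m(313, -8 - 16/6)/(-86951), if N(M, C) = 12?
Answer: -24/86951 ≈ -0.00027602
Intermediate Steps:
m(K, y) = 24 (m(K, y) = 2*12 = 24)
m(313, -8 - 16/6)/(-86951) = 24/(-86951) = 24*(-1/86951) = -24/86951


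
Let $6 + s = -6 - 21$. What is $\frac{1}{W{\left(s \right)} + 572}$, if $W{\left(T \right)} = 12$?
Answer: $\frac{1}{584} \approx 0.0017123$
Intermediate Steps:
$s = -33$ ($s = -6 - 27 = -33$)
$\frac{1}{W{\left(s \right)} + 572} = \frac{1}{12 + 572} = \frac{1}{584}$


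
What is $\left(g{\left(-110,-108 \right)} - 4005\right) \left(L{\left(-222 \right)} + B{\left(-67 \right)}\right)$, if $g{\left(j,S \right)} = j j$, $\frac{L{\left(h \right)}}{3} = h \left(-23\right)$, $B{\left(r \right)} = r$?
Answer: $123456845$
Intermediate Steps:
$L{\left(h \right)} = - 69 h$ ($L{\left(h \right)} = 3 h \left(-23\right) = 3 \left(- 23 h\right) = - 69 h$)
$g{\left(j,S \right)} = j^{2}$
$\left(g{\left(-110,-108 \right)} - 4005\right) \left(L{\left(-222 \right)} + B{\left(-67 \right)}\right) = \left(\left(-110\right)^{2} - 4005\right) \left(\left(-69\right) \left(-222\right) - 67\right) = \left(12100 - 4005\right) \left(15318 - 67\right) = 8095 \cdot 15251 = 123456845$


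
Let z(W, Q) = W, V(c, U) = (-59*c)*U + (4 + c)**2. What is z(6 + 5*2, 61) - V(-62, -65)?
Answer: 234422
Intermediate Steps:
V(c, U) = (4 + c)**2 - 59*U*c (V(c, U) = -59*U*c + (4 + c)**2 = (4 + c)**2 - 59*U*c)
z(6 + 5*2, 61) - V(-62, -65) = (6 + 5*2) - ((4 - 62)**2 - 59*(-65)*(-62)) = (6 + 10) - ((-58)**2 - 237770) = 16 - (3364 - 237770) = 16 - 1*(-234406) = 16 + 234406 = 234422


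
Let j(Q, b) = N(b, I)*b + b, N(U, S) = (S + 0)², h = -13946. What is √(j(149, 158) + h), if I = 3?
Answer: 3*I*√1374 ≈ 111.2*I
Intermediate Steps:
N(U, S) = S²
j(Q, b) = 10*b (j(Q, b) = 3²*b + b = 9*b + b = 10*b)
√(j(149, 158) + h) = √(10*158 - 13946) = √(1580 - 13946) = √(-12366) = 3*I*√1374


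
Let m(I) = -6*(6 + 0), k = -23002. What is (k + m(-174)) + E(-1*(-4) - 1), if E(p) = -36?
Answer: -23074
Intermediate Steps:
m(I) = -36 (m(I) = -6*6 = -36)
(k + m(-174)) + E(-1*(-4) - 1) = (-23002 - 36) - 36 = -23038 - 36 = -23074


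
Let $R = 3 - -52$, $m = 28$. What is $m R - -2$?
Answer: $1542$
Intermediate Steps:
$R = 55$ ($R = 3 + 52 = 55$)
$m R - -2 = 28 \cdot 55 - -2 = 1540 + \left(-71 + 73\right) = 1540 + 2 = 1542$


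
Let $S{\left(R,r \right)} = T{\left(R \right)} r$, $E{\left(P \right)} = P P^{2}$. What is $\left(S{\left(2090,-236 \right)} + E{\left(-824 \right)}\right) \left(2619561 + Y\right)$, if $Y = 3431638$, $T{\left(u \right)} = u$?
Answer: $-3388486660587336$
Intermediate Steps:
$E{\left(P \right)} = P^{3}$
$S{\left(R,r \right)} = R r$
$\left(S{\left(2090,-236 \right)} + E{\left(-824 \right)}\right) \left(2619561 + Y\right) = \left(2090 \left(-236\right) + \left(-824\right)^{3}\right) \left(2619561 + 3431638\right) = \left(-493240 - 559476224\right) 6051199 = \left(-559969464\right) 6051199 = -3388486660587336$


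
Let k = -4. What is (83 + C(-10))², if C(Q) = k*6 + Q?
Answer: 2401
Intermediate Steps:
C(Q) = -24 + Q (C(Q) = -4*6 + Q = -24 + Q)
(83 + C(-10))² = (83 + (-24 - 10))² = (83 - 34)² = 49² = 2401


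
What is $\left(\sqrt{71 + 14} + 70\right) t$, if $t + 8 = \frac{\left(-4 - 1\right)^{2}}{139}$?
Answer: $- \frac{76090}{139} - \frac{1087 \sqrt{85}}{139} \approx -619.51$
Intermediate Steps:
$t = - \frac{1087}{139}$ ($t = -8 + \frac{\left(-4 - 1\right)^{2}}{139} = -8 + \left(-5\right)^{2} \cdot \frac{1}{139} = -8 + 25 \cdot \frac{1}{139} = -8 + \frac{25}{139} = - \frac{1087}{139} \approx -7.8201$)
$\left(\sqrt{71 + 14} + 70\right) t = \left(\sqrt{71 + 14} + 70\right) \left(- \frac{1087}{139}\right) = \left(\sqrt{85} + 70\right) \left(- \frac{1087}{139}\right) = \left(70 + \sqrt{85}\right) \left(- \frac{1087}{139}\right) = - \frac{76090}{139} - \frac{1087 \sqrt{85}}{139}$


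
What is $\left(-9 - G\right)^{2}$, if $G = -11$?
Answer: $4$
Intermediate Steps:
$\left(-9 - G\right)^{2} = \left(-9 - -11\right)^{2} = \left(-9 + 11\right)^{2} = 2^{2} = 4$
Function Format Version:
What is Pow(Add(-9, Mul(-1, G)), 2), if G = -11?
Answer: 4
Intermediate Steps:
Pow(Add(-9, Mul(-1, G)), 2) = Pow(Add(-9, Mul(-1, -11)), 2) = Pow(Add(-9, 11), 2) = Pow(2, 2) = 4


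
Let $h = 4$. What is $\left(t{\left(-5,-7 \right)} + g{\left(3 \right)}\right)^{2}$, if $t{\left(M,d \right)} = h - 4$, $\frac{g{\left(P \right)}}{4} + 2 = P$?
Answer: $16$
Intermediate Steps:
$g{\left(P \right)} = -8 + 4 P$
$t{\left(M,d \right)} = 0$ ($t{\left(M,d \right)} = 4 - 4 = 0$)
$\left(t{\left(-5,-7 \right)} + g{\left(3 \right)}\right)^{2} = \left(0 + \left(-8 + 4 \cdot 3\right)\right)^{2} = \left(0 + \left(-8 + 12\right)\right)^{2} = \left(0 + 4\right)^{2} = 4^{2} = 16$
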